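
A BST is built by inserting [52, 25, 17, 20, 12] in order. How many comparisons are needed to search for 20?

Search path for 20: 52 -> 25 -> 17 -> 20
Found: True
Comparisons: 4


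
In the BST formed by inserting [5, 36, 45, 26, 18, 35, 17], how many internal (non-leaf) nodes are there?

Tree built from: [5, 36, 45, 26, 18, 35, 17]
Tree (level-order array): [5, None, 36, 26, 45, 18, 35, None, None, 17]
Rule: An internal node has at least one child.
Per-node child counts:
  node 5: 1 child(ren)
  node 36: 2 child(ren)
  node 26: 2 child(ren)
  node 18: 1 child(ren)
  node 17: 0 child(ren)
  node 35: 0 child(ren)
  node 45: 0 child(ren)
Matching nodes: [5, 36, 26, 18]
Count of internal (non-leaf) nodes: 4


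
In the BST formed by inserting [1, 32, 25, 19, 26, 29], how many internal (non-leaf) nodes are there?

Tree built from: [1, 32, 25, 19, 26, 29]
Tree (level-order array): [1, None, 32, 25, None, 19, 26, None, None, None, 29]
Rule: An internal node has at least one child.
Per-node child counts:
  node 1: 1 child(ren)
  node 32: 1 child(ren)
  node 25: 2 child(ren)
  node 19: 0 child(ren)
  node 26: 1 child(ren)
  node 29: 0 child(ren)
Matching nodes: [1, 32, 25, 26]
Count of internal (non-leaf) nodes: 4


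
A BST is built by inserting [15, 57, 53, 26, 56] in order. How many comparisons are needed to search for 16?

Search path for 16: 15 -> 57 -> 53 -> 26
Found: False
Comparisons: 4


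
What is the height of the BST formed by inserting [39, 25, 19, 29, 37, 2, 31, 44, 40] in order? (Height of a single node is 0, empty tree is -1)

Insertion order: [39, 25, 19, 29, 37, 2, 31, 44, 40]
Tree (level-order array): [39, 25, 44, 19, 29, 40, None, 2, None, None, 37, None, None, None, None, 31]
Compute height bottom-up (empty subtree = -1):
  height(2) = 1 + max(-1, -1) = 0
  height(19) = 1 + max(0, -1) = 1
  height(31) = 1 + max(-1, -1) = 0
  height(37) = 1 + max(0, -1) = 1
  height(29) = 1 + max(-1, 1) = 2
  height(25) = 1 + max(1, 2) = 3
  height(40) = 1 + max(-1, -1) = 0
  height(44) = 1 + max(0, -1) = 1
  height(39) = 1 + max(3, 1) = 4
Height = 4


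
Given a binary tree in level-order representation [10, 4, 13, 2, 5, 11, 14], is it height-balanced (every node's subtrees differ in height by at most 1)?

Tree (level-order array): [10, 4, 13, 2, 5, 11, 14]
Definition: a tree is height-balanced if, at every node, |h(left) - h(right)| <= 1 (empty subtree has height -1).
Bottom-up per-node check:
  node 2: h_left=-1, h_right=-1, diff=0 [OK], height=0
  node 5: h_left=-1, h_right=-1, diff=0 [OK], height=0
  node 4: h_left=0, h_right=0, diff=0 [OK], height=1
  node 11: h_left=-1, h_right=-1, diff=0 [OK], height=0
  node 14: h_left=-1, h_right=-1, diff=0 [OK], height=0
  node 13: h_left=0, h_right=0, diff=0 [OK], height=1
  node 10: h_left=1, h_right=1, diff=0 [OK], height=2
All nodes satisfy the balance condition.
Result: Balanced


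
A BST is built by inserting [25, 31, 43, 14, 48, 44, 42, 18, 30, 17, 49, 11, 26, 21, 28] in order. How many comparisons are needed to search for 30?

Search path for 30: 25 -> 31 -> 30
Found: True
Comparisons: 3


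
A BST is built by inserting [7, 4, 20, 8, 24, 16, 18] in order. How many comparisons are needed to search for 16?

Search path for 16: 7 -> 20 -> 8 -> 16
Found: True
Comparisons: 4


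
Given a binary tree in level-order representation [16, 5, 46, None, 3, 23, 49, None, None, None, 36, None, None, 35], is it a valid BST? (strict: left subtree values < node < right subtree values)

Level-order array: [16, 5, 46, None, 3, 23, 49, None, None, None, 36, None, None, 35]
Validate using subtree bounds (lo, hi): at each node, require lo < value < hi,
then recurse left with hi=value and right with lo=value.
Preorder trace (stopping at first violation):
  at node 16 with bounds (-inf, +inf): OK
  at node 5 with bounds (-inf, 16): OK
  at node 3 with bounds (5, 16): VIOLATION
Node 3 violates its bound: not (5 < 3 < 16).
Result: Not a valid BST


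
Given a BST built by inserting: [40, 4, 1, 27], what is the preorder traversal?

Tree insertion order: [40, 4, 1, 27]
Tree (level-order array): [40, 4, None, 1, 27]
Preorder traversal: [40, 4, 1, 27]


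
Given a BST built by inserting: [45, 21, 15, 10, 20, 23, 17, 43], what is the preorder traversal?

Tree insertion order: [45, 21, 15, 10, 20, 23, 17, 43]
Tree (level-order array): [45, 21, None, 15, 23, 10, 20, None, 43, None, None, 17]
Preorder traversal: [45, 21, 15, 10, 20, 17, 23, 43]


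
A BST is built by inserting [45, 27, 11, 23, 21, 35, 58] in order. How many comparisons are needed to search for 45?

Search path for 45: 45
Found: True
Comparisons: 1


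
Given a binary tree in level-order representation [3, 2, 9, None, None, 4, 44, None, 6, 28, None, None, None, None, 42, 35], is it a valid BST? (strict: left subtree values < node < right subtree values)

Level-order array: [3, 2, 9, None, None, 4, 44, None, 6, 28, None, None, None, None, 42, 35]
Validate using subtree bounds (lo, hi): at each node, require lo < value < hi,
then recurse left with hi=value and right with lo=value.
Preorder trace (stopping at first violation):
  at node 3 with bounds (-inf, +inf): OK
  at node 2 with bounds (-inf, 3): OK
  at node 9 with bounds (3, +inf): OK
  at node 4 with bounds (3, 9): OK
  at node 6 with bounds (4, 9): OK
  at node 44 with bounds (9, +inf): OK
  at node 28 with bounds (9, 44): OK
  at node 42 with bounds (28, 44): OK
  at node 35 with bounds (28, 42): OK
No violation found at any node.
Result: Valid BST


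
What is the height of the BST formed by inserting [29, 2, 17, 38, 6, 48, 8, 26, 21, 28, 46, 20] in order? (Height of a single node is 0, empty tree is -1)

Insertion order: [29, 2, 17, 38, 6, 48, 8, 26, 21, 28, 46, 20]
Tree (level-order array): [29, 2, 38, None, 17, None, 48, 6, 26, 46, None, None, 8, 21, 28, None, None, None, None, 20]
Compute height bottom-up (empty subtree = -1):
  height(8) = 1 + max(-1, -1) = 0
  height(6) = 1 + max(-1, 0) = 1
  height(20) = 1 + max(-1, -1) = 0
  height(21) = 1 + max(0, -1) = 1
  height(28) = 1 + max(-1, -1) = 0
  height(26) = 1 + max(1, 0) = 2
  height(17) = 1 + max(1, 2) = 3
  height(2) = 1 + max(-1, 3) = 4
  height(46) = 1 + max(-1, -1) = 0
  height(48) = 1 + max(0, -1) = 1
  height(38) = 1 + max(-1, 1) = 2
  height(29) = 1 + max(4, 2) = 5
Height = 5


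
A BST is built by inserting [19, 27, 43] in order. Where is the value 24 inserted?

Starting tree (level order): [19, None, 27, None, 43]
Insertion path: 19 -> 27
Result: insert 24 as left child of 27
Final tree (level order): [19, None, 27, 24, 43]


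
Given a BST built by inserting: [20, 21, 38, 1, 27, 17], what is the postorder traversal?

Tree insertion order: [20, 21, 38, 1, 27, 17]
Tree (level-order array): [20, 1, 21, None, 17, None, 38, None, None, 27]
Postorder traversal: [17, 1, 27, 38, 21, 20]


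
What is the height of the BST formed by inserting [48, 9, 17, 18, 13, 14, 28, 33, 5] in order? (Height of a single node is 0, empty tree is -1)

Insertion order: [48, 9, 17, 18, 13, 14, 28, 33, 5]
Tree (level-order array): [48, 9, None, 5, 17, None, None, 13, 18, None, 14, None, 28, None, None, None, 33]
Compute height bottom-up (empty subtree = -1):
  height(5) = 1 + max(-1, -1) = 0
  height(14) = 1 + max(-1, -1) = 0
  height(13) = 1 + max(-1, 0) = 1
  height(33) = 1 + max(-1, -1) = 0
  height(28) = 1 + max(-1, 0) = 1
  height(18) = 1 + max(-1, 1) = 2
  height(17) = 1 + max(1, 2) = 3
  height(9) = 1 + max(0, 3) = 4
  height(48) = 1 + max(4, -1) = 5
Height = 5


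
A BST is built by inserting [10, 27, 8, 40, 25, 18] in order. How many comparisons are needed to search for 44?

Search path for 44: 10 -> 27 -> 40
Found: False
Comparisons: 3


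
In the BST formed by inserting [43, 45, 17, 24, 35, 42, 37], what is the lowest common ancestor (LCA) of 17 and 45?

Tree insertion order: [43, 45, 17, 24, 35, 42, 37]
Tree (level-order array): [43, 17, 45, None, 24, None, None, None, 35, None, 42, 37]
In a BST, the LCA of p=17, q=45 is the first node v on the
root-to-leaf path with p <= v <= q (go left if both < v, right if both > v).
Walk from root:
  at 43: 17 <= 43 <= 45, this is the LCA
LCA = 43


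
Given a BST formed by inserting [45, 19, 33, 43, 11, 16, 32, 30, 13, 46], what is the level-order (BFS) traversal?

Tree insertion order: [45, 19, 33, 43, 11, 16, 32, 30, 13, 46]
Tree (level-order array): [45, 19, 46, 11, 33, None, None, None, 16, 32, 43, 13, None, 30]
BFS from the root, enqueuing left then right child of each popped node:
  queue [45] -> pop 45, enqueue [19, 46], visited so far: [45]
  queue [19, 46] -> pop 19, enqueue [11, 33], visited so far: [45, 19]
  queue [46, 11, 33] -> pop 46, enqueue [none], visited so far: [45, 19, 46]
  queue [11, 33] -> pop 11, enqueue [16], visited so far: [45, 19, 46, 11]
  queue [33, 16] -> pop 33, enqueue [32, 43], visited so far: [45, 19, 46, 11, 33]
  queue [16, 32, 43] -> pop 16, enqueue [13], visited so far: [45, 19, 46, 11, 33, 16]
  queue [32, 43, 13] -> pop 32, enqueue [30], visited so far: [45, 19, 46, 11, 33, 16, 32]
  queue [43, 13, 30] -> pop 43, enqueue [none], visited so far: [45, 19, 46, 11, 33, 16, 32, 43]
  queue [13, 30] -> pop 13, enqueue [none], visited so far: [45, 19, 46, 11, 33, 16, 32, 43, 13]
  queue [30] -> pop 30, enqueue [none], visited so far: [45, 19, 46, 11, 33, 16, 32, 43, 13, 30]
Result: [45, 19, 46, 11, 33, 16, 32, 43, 13, 30]


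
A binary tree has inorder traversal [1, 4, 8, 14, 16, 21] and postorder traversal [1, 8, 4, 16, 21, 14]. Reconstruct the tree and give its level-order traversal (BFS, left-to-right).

Inorder:   [1, 4, 8, 14, 16, 21]
Postorder: [1, 8, 4, 16, 21, 14]
Algorithm: postorder visits root last, so walk postorder right-to-left;
each value is the root of the current inorder slice — split it at that
value, recurse on the right subtree first, then the left.
Recursive splits:
  root=14; inorder splits into left=[1, 4, 8], right=[16, 21]
  root=21; inorder splits into left=[16], right=[]
  root=16; inorder splits into left=[], right=[]
  root=4; inorder splits into left=[1], right=[8]
  root=8; inorder splits into left=[], right=[]
  root=1; inorder splits into left=[], right=[]
Reconstructed level-order: [14, 4, 21, 1, 8, 16]


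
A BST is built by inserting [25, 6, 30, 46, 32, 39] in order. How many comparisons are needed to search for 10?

Search path for 10: 25 -> 6
Found: False
Comparisons: 2


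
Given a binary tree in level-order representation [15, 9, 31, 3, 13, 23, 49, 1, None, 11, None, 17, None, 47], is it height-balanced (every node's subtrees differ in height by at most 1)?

Tree (level-order array): [15, 9, 31, 3, 13, 23, 49, 1, None, 11, None, 17, None, 47]
Definition: a tree is height-balanced if, at every node, |h(left) - h(right)| <= 1 (empty subtree has height -1).
Bottom-up per-node check:
  node 1: h_left=-1, h_right=-1, diff=0 [OK], height=0
  node 3: h_left=0, h_right=-1, diff=1 [OK], height=1
  node 11: h_left=-1, h_right=-1, diff=0 [OK], height=0
  node 13: h_left=0, h_right=-1, diff=1 [OK], height=1
  node 9: h_left=1, h_right=1, diff=0 [OK], height=2
  node 17: h_left=-1, h_right=-1, diff=0 [OK], height=0
  node 23: h_left=0, h_right=-1, diff=1 [OK], height=1
  node 47: h_left=-1, h_right=-1, diff=0 [OK], height=0
  node 49: h_left=0, h_right=-1, diff=1 [OK], height=1
  node 31: h_left=1, h_right=1, diff=0 [OK], height=2
  node 15: h_left=2, h_right=2, diff=0 [OK], height=3
All nodes satisfy the balance condition.
Result: Balanced


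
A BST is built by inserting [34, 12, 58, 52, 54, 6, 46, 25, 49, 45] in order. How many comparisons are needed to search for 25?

Search path for 25: 34 -> 12 -> 25
Found: True
Comparisons: 3


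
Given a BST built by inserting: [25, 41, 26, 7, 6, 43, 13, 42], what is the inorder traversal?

Tree insertion order: [25, 41, 26, 7, 6, 43, 13, 42]
Tree (level-order array): [25, 7, 41, 6, 13, 26, 43, None, None, None, None, None, None, 42]
Inorder traversal: [6, 7, 13, 25, 26, 41, 42, 43]


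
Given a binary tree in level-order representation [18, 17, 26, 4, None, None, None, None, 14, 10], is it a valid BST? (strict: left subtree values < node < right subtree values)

Level-order array: [18, 17, 26, 4, None, None, None, None, 14, 10]
Validate using subtree bounds (lo, hi): at each node, require lo < value < hi,
then recurse left with hi=value and right with lo=value.
Preorder trace (stopping at first violation):
  at node 18 with bounds (-inf, +inf): OK
  at node 17 with bounds (-inf, 18): OK
  at node 4 with bounds (-inf, 17): OK
  at node 14 with bounds (4, 17): OK
  at node 10 with bounds (4, 14): OK
  at node 26 with bounds (18, +inf): OK
No violation found at any node.
Result: Valid BST


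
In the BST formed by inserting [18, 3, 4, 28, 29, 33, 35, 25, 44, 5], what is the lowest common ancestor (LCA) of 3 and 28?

Tree insertion order: [18, 3, 4, 28, 29, 33, 35, 25, 44, 5]
Tree (level-order array): [18, 3, 28, None, 4, 25, 29, None, 5, None, None, None, 33, None, None, None, 35, None, 44]
In a BST, the LCA of p=3, q=28 is the first node v on the
root-to-leaf path with p <= v <= q (go left if both < v, right if both > v).
Walk from root:
  at 18: 3 <= 18 <= 28, this is the LCA
LCA = 18


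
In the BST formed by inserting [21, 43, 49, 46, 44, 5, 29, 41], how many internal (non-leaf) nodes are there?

Tree built from: [21, 43, 49, 46, 44, 5, 29, 41]
Tree (level-order array): [21, 5, 43, None, None, 29, 49, None, 41, 46, None, None, None, 44]
Rule: An internal node has at least one child.
Per-node child counts:
  node 21: 2 child(ren)
  node 5: 0 child(ren)
  node 43: 2 child(ren)
  node 29: 1 child(ren)
  node 41: 0 child(ren)
  node 49: 1 child(ren)
  node 46: 1 child(ren)
  node 44: 0 child(ren)
Matching nodes: [21, 43, 29, 49, 46]
Count of internal (non-leaf) nodes: 5


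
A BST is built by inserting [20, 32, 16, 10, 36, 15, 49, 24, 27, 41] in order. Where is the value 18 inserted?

Starting tree (level order): [20, 16, 32, 10, None, 24, 36, None, 15, None, 27, None, 49, None, None, None, None, 41]
Insertion path: 20 -> 16
Result: insert 18 as right child of 16
Final tree (level order): [20, 16, 32, 10, 18, 24, 36, None, 15, None, None, None, 27, None, 49, None, None, None, None, 41]


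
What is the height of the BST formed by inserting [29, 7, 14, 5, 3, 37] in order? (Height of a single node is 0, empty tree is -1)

Insertion order: [29, 7, 14, 5, 3, 37]
Tree (level-order array): [29, 7, 37, 5, 14, None, None, 3]
Compute height bottom-up (empty subtree = -1):
  height(3) = 1 + max(-1, -1) = 0
  height(5) = 1 + max(0, -1) = 1
  height(14) = 1 + max(-1, -1) = 0
  height(7) = 1 + max(1, 0) = 2
  height(37) = 1 + max(-1, -1) = 0
  height(29) = 1 + max(2, 0) = 3
Height = 3


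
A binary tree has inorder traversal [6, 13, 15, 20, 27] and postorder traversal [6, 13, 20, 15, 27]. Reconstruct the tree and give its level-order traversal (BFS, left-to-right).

Inorder:   [6, 13, 15, 20, 27]
Postorder: [6, 13, 20, 15, 27]
Algorithm: postorder visits root last, so walk postorder right-to-left;
each value is the root of the current inorder slice — split it at that
value, recurse on the right subtree first, then the left.
Recursive splits:
  root=27; inorder splits into left=[6, 13, 15, 20], right=[]
  root=15; inorder splits into left=[6, 13], right=[20]
  root=20; inorder splits into left=[], right=[]
  root=13; inorder splits into left=[6], right=[]
  root=6; inorder splits into left=[], right=[]
Reconstructed level-order: [27, 15, 13, 20, 6]


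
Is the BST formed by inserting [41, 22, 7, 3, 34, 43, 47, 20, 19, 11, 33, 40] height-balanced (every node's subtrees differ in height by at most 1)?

Tree (level-order array): [41, 22, 43, 7, 34, None, 47, 3, 20, 33, 40, None, None, None, None, 19, None, None, None, None, None, 11]
Definition: a tree is height-balanced if, at every node, |h(left) - h(right)| <= 1 (empty subtree has height -1).
Bottom-up per-node check:
  node 3: h_left=-1, h_right=-1, diff=0 [OK], height=0
  node 11: h_left=-1, h_right=-1, diff=0 [OK], height=0
  node 19: h_left=0, h_right=-1, diff=1 [OK], height=1
  node 20: h_left=1, h_right=-1, diff=2 [FAIL (|1--1|=2 > 1)], height=2
  node 7: h_left=0, h_right=2, diff=2 [FAIL (|0-2|=2 > 1)], height=3
  node 33: h_left=-1, h_right=-1, diff=0 [OK], height=0
  node 40: h_left=-1, h_right=-1, diff=0 [OK], height=0
  node 34: h_left=0, h_right=0, diff=0 [OK], height=1
  node 22: h_left=3, h_right=1, diff=2 [FAIL (|3-1|=2 > 1)], height=4
  node 47: h_left=-1, h_right=-1, diff=0 [OK], height=0
  node 43: h_left=-1, h_right=0, diff=1 [OK], height=1
  node 41: h_left=4, h_right=1, diff=3 [FAIL (|4-1|=3 > 1)], height=5
Node 20 violates the condition: |1 - -1| = 2 > 1.
Result: Not balanced


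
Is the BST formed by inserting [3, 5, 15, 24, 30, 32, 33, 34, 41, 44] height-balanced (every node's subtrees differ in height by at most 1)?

Tree (level-order array): [3, None, 5, None, 15, None, 24, None, 30, None, 32, None, 33, None, 34, None, 41, None, 44]
Definition: a tree is height-balanced if, at every node, |h(left) - h(right)| <= 1 (empty subtree has height -1).
Bottom-up per-node check:
  node 44: h_left=-1, h_right=-1, diff=0 [OK], height=0
  node 41: h_left=-1, h_right=0, diff=1 [OK], height=1
  node 34: h_left=-1, h_right=1, diff=2 [FAIL (|-1-1|=2 > 1)], height=2
  node 33: h_left=-1, h_right=2, diff=3 [FAIL (|-1-2|=3 > 1)], height=3
  node 32: h_left=-1, h_right=3, diff=4 [FAIL (|-1-3|=4 > 1)], height=4
  node 30: h_left=-1, h_right=4, diff=5 [FAIL (|-1-4|=5 > 1)], height=5
  node 24: h_left=-1, h_right=5, diff=6 [FAIL (|-1-5|=6 > 1)], height=6
  node 15: h_left=-1, h_right=6, diff=7 [FAIL (|-1-6|=7 > 1)], height=7
  node 5: h_left=-1, h_right=7, diff=8 [FAIL (|-1-7|=8 > 1)], height=8
  node 3: h_left=-1, h_right=8, diff=9 [FAIL (|-1-8|=9 > 1)], height=9
Node 34 violates the condition: |-1 - 1| = 2 > 1.
Result: Not balanced


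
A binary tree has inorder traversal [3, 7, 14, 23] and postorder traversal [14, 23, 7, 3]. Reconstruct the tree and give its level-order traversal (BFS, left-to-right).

Inorder:   [3, 7, 14, 23]
Postorder: [14, 23, 7, 3]
Algorithm: postorder visits root last, so walk postorder right-to-left;
each value is the root of the current inorder slice — split it at that
value, recurse on the right subtree first, then the left.
Recursive splits:
  root=3; inorder splits into left=[], right=[7, 14, 23]
  root=7; inorder splits into left=[], right=[14, 23]
  root=23; inorder splits into left=[14], right=[]
  root=14; inorder splits into left=[], right=[]
Reconstructed level-order: [3, 7, 23, 14]


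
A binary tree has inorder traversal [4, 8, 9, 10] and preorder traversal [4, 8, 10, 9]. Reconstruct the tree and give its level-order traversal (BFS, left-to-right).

Inorder:  [4, 8, 9, 10]
Preorder: [4, 8, 10, 9]
Algorithm: preorder visits root first, so consume preorder in order;
for each root, split the current inorder slice at that value into
left-subtree inorder and right-subtree inorder, then recurse.
Recursive splits:
  root=4; inorder splits into left=[], right=[8, 9, 10]
  root=8; inorder splits into left=[], right=[9, 10]
  root=10; inorder splits into left=[9], right=[]
  root=9; inorder splits into left=[], right=[]
Reconstructed level-order: [4, 8, 10, 9]


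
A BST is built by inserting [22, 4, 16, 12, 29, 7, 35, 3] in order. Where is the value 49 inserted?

Starting tree (level order): [22, 4, 29, 3, 16, None, 35, None, None, 12, None, None, None, 7]
Insertion path: 22 -> 29 -> 35
Result: insert 49 as right child of 35
Final tree (level order): [22, 4, 29, 3, 16, None, 35, None, None, 12, None, None, 49, 7]


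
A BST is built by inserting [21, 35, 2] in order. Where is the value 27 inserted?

Starting tree (level order): [21, 2, 35]
Insertion path: 21 -> 35
Result: insert 27 as left child of 35
Final tree (level order): [21, 2, 35, None, None, 27]


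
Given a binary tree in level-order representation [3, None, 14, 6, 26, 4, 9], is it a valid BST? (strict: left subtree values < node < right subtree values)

Level-order array: [3, None, 14, 6, 26, 4, 9]
Validate using subtree bounds (lo, hi): at each node, require lo < value < hi,
then recurse left with hi=value and right with lo=value.
Preorder trace (stopping at first violation):
  at node 3 with bounds (-inf, +inf): OK
  at node 14 with bounds (3, +inf): OK
  at node 6 with bounds (3, 14): OK
  at node 4 with bounds (3, 6): OK
  at node 9 with bounds (6, 14): OK
  at node 26 with bounds (14, +inf): OK
No violation found at any node.
Result: Valid BST


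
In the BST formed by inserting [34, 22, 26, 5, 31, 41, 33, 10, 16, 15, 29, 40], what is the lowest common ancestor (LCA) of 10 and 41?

Tree insertion order: [34, 22, 26, 5, 31, 41, 33, 10, 16, 15, 29, 40]
Tree (level-order array): [34, 22, 41, 5, 26, 40, None, None, 10, None, 31, None, None, None, 16, 29, 33, 15]
In a BST, the LCA of p=10, q=41 is the first node v on the
root-to-leaf path with p <= v <= q (go left if both < v, right if both > v).
Walk from root:
  at 34: 10 <= 34 <= 41, this is the LCA
LCA = 34


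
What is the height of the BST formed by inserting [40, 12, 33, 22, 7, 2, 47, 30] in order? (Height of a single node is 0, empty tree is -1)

Insertion order: [40, 12, 33, 22, 7, 2, 47, 30]
Tree (level-order array): [40, 12, 47, 7, 33, None, None, 2, None, 22, None, None, None, None, 30]
Compute height bottom-up (empty subtree = -1):
  height(2) = 1 + max(-1, -1) = 0
  height(7) = 1 + max(0, -1) = 1
  height(30) = 1 + max(-1, -1) = 0
  height(22) = 1 + max(-1, 0) = 1
  height(33) = 1 + max(1, -1) = 2
  height(12) = 1 + max(1, 2) = 3
  height(47) = 1 + max(-1, -1) = 0
  height(40) = 1 + max(3, 0) = 4
Height = 4


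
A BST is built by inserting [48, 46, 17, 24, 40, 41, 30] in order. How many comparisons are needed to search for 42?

Search path for 42: 48 -> 46 -> 17 -> 24 -> 40 -> 41
Found: False
Comparisons: 6


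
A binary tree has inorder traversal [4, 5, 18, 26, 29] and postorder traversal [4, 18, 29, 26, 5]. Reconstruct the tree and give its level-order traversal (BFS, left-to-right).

Inorder:   [4, 5, 18, 26, 29]
Postorder: [4, 18, 29, 26, 5]
Algorithm: postorder visits root last, so walk postorder right-to-left;
each value is the root of the current inorder slice — split it at that
value, recurse on the right subtree first, then the left.
Recursive splits:
  root=5; inorder splits into left=[4], right=[18, 26, 29]
  root=26; inorder splits into left=[18], right=[29]
  root=29; inorder splits into left=[], right=[]
  root=18; inorder splits into left=[], right=[]
  root=4; inorder splits into left=[], right=[]
Reconstructed level-order: [5, 4, 26, 18, 29]


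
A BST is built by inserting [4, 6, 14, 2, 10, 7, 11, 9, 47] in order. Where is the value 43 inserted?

Starting tree (level order): [4, 2, 6, None, None, None, 14, 10, 47, 7, 11, None, None, None, 9]
Insertion path: 4 -> 6 -> 14 -> 47
Result: insert 43 as left child of 47
Final tree (level order): [4, 2, 6, None, None, None, 14, 10, 47, 7, 11, 43, None, None, 9]


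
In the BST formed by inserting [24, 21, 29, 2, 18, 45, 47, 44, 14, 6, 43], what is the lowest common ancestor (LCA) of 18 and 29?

Tree insertion order: [24, 21, 29, 2, 18, 45, 47, 44, 14, 6, 43]
Tree (level-order array): [24, 21, 29, 2, None, None, 45, None, 18, 44, 47, 14, None, 43, None, None, None, 6]
In a BST, the LCA of p=18, q=29 is the first node v on the
root-to-leaf path with p <= v <= q (go left if both < v, right if both > v).
Walk from root:
  at 24: 18 <= 24 <= 29, this is the LCA
LCA = 24


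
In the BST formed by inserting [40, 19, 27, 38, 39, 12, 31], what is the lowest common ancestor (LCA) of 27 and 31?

Tree insertion order: [40, 19, 27, 38, 39, 12, 31]
Tree (level-order array): [40, 19, None, 12, 27, None, None, None, 38, 31, 39]
In a BST, the LCA of p=27, q=31 is the first node v on the
root-to-leaf path with p <= v <= q (go left if both < v, right if both > v).
Walk from root:
  at 40: both 27 and 31 < 40, go left
  at 19: both 27 and 31 > 19, go right
  at 27: 27 <= 27 <= 31, this is the LCA
LCA = 27


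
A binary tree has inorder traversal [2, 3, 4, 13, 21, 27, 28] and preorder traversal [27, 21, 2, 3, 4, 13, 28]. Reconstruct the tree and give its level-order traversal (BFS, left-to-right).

Inorder:  [2, 3, 4, 13, 21, 27, 28]
Preorder: [27, 21, 2, 3, 4, 13, 28]
Algorithm: preorder visits root first, so consume preorder in order;
for each root, split the current inorder slice at that value into
left-subtree inorder and right-subtree inorder, then recurse.
Recursive splits:
  root=27; inorder splits into left=[2, 3, 4, 13, 21], right=[28]
  root=21; inorder splits into left=[2, 3, 4, 13], right=[]
  root=2; inorder splits into left=[], right=[3, 4, 13]
  root=3; inorder splits into left=[], right=[4, 13]
  root=4; inorder splits into left=[], right=[13]
  root=13; inorder splits into left=[], right=[]
  root=28; inorder splits into left=[], right=[]
Reconstructed level-order: [27, 21, 28, 2, 3, 4, 13]


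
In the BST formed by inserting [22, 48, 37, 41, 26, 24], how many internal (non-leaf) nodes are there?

Tree built from: [22, 48, 37, 41, 26, 24]
Tree (level-order array): [22, None, 48, 37, None, 26, 41, 24]
Rule: An internal node has at least one child.
Per-node child counts:
  node 22: 1 child(ren)
  node 48: 1 child(ren)
  node 37: 2 child(ren)
  node 26: 1 child(ren)
  node 24: 0 child(ren)
  node 41: 0 child(ren)
Matching nodes: [22, 48, 37, 26]
Count of internal (non-leaf) nodes: 4


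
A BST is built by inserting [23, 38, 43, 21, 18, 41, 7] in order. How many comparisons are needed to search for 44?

Search path for 44: 23 -> 38 -> 43
Found: False
Comparisons: 3


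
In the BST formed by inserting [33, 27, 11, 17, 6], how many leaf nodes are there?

Tree built from: [33, 27, 11, 17, 6]
Tree (level-order array): [33, 27, None, 11, None, 6, 17]
Rule: A leaf has 0 children.
Per-node child counts:
  node 33: 1 child(ren)
  node 27: 1 child(ren)
  node 11: 2 child(ren)
  node 6: 0 child(ren)
  node 17: 0 child(ren)
Matching nodes: [6, 17]
Count of leaf nodes: 2


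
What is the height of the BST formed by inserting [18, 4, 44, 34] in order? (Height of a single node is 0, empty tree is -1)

Insertion order: [18, 4, 44, 34]
Tree (level-order array): [18, 4, 44, None, None, 34]
Compute height bottom-up (empty subtree = -1):
  height(4) = 1 + max(-1, -1) = 0
  height(34) = 1 + max(-1, -1) = 0
  height(44) = 1 + max(0, -1) = 1
  height(18) = 1 + max(0, 1) = 2
Height = 2


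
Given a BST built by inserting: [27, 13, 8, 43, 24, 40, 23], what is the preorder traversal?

Tree insertion order: [27, 13, 8, 43, 24, 40, 23]
Tree (level-order array): [27, 13, 43, 8, 24, 40, None, None, None, 23]
Preorder traversal: [27, 13, 8, 24, 23, 43, 40]


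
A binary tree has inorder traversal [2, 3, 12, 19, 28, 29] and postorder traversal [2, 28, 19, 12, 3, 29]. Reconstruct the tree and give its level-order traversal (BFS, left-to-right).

Inorder:   [2, 3, 12, 19, 28, 29]
Postorder: [2, 28, 19, 12, 3, 29]
Algorithm: postorder visits root last, so walk postorder right-to-left;
each value is the root of the current inorder slice — split it at that
value, recurse on the right subtree first, then the left.
Recursive splits:
  root=29; inorder splits into left=[2, 3, 12, 19, 28], right=[]
  root=3; inorder splits into left=[2], right=[12, 19, 28]
  root=12; inorder splits into left=[], right=[19, 28]
  root=19; inorder splits into left=[], right=[28]
  root=28; inorder splits into left=[], right=[]
  root=2; inorder splits into left=[], right=[]
Reconstructed level-order: [29, 3, 2, 12, 19, 28]


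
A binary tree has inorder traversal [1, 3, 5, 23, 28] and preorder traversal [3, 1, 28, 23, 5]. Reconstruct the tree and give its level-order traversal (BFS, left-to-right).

Inorder:  [1, 3, 5, 23, 28]
Preorder: [3, 1, 28, 23, 5]
Algorithm: preorder visits root first, so consume preorder in order;
for each root, split the current inorder slice at that value into
left-subtree inorder and right-subtree inorder, then recurse.
Recursive splits:
  root=3; inorder splits into left=[1], right=[5, 23, 28]
  root=1; inorder splits into left=[], right=[]
  root=28; inorder splits into left=[5, 23], right=[]
  root=23; inorder splits into left=[5], right=[]
  root=5; inorder splits into left=[], right=[]
Reconstructed level-order: [3, 1, 28, 23, 5]


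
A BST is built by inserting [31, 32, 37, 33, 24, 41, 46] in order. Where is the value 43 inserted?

Starting tree (level order): [31, 24, 32, None, None, None, 37, 33, 41, None, None, None, 46]
Insertion path: 31 -> 32 -> 37 -> 41 -> 46
Result: insert 43 as left child of 46
Final tree (level order): [31, 24, 32, None, None, None, 37, 33, 41, None, None, None, 46, 43]


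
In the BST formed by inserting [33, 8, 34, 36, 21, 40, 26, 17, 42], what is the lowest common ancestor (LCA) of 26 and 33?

Tree insertion order: [33, 8, 34, 36, 21, 40, 26, 17, 42]
Tree (level-order array): [33, 8, 34, None, 21, None, 36, 17, 26, None, 40, None, None, None, None, None, 42]
In a BST, the LCA of p=26, q=33 is the first node v on the
root-to-leaf path with p <= v <= q (go left if both < v, right if both > v).
Walk from root:
  at 33: 26 <= 33 <= 33, this is the LCA
LCA = 33


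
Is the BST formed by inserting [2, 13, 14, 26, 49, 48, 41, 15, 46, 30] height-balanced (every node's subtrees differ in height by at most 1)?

Tree (level-order array): [2, None, 13, None, 14, None, 26, 15, 49, None, None, 48, None, 41, None, 30, 46]
Definition: a tree is height-balanced if, at every node, |h(left) - h(right)| <= 1 (empty subtree has height -1).
Bottom-up per-node check:
  node 15: h_left=-1, h_right=-1, diff=0 [OK], height=0
  node 30: h_left=-1, h_right=-1, diff=0 [OK], height=0
  node 46: h_left=-1, h_right=-1, diff=0 [OK], height=0
  node 41: h_left=0, h_right=0, diff=0 [OK], height=1
  node 48: h_left=1, h_right=-1, diff=2 [FAIL (|1--1|=2 > 1)], height=2
  node 49: h_left=2, h_right=-1, diff=3 [FAIL (|2--1|=3 > 1)], height=3
  node 26: h_left=0, h_right=3, diff=3 [FAIL (|0-3|=3 > 1)], height=4
  node 14: h_left=-1, h_right=4, diff=5 [FAIL (|-1-4|=5 > 1)], height=5
  node 13: h_left=-1, h_right=5, diff=6 [FAIL (|-1-5|=6 > 1)], height=6
  node 2: h_left=-1, h_right=6, diff=7 [FAIL (|-1-6|=7 > 1)], height=7
Node 48 violates the condition: |1 - -1| = 2 > 1.
Result: Not balanced


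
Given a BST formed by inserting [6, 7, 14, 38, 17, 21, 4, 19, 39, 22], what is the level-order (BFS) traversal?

Tree insertion order: [6, 7, 14, 38, 17, 21, 4, 19, 39, 22]
Tree (level-order array): [6, 4, 7, None, None, None, 14, None, 38, 17, 39, None, 21, None, None, 19, 22]
BFS from the root, enqueuing left then right child of each popped node:
  queue [6] -> pop 6, enqueue [4, 7], visited so far: [6]
  queue [4, 7] -> pop 4, enqueue [none], visited so far: [6, 4]
  queue [7] -> pop 7, enqueue [14], visited so far: [6, 4, 7]
  queue [14] -> pop 14, enqueue [38], visited so far: [6, 4, 7, 14]
  queue [38] -> pop 38, enqueue [17, 39], visited so far: [6, 4, 7, 14, 38]
  queue [17, 39] -> pop 17, enqueue [21], visited so far: [6, 4, 7, 14, 38, 17]
  queue [39, 21] -> pop 39, enqueue [none], visited so far: [6, 4, 7, 14, 38, 17, 39]
  queue [21] -> pop 21, enqueue [19, 22], visited so far: [6, 4, 7, 14, 38, 17, 39, 21]
  queue [19, 22] -> pop 19, enqueue [none], visited so far: [6, 4, 7, 14, 38, 17, 39, 21, 19]
  queue [22] -> pop 22, enqueue [none], visited so far: [6, 4, 7, 14, 38, 17, 39, 21, 19, 22]
Result: [6, 4, 7, 14, 38, 17, 39, 21, 19, 22]


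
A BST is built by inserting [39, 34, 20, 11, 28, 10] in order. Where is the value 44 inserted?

Starting tree (level order): [39, 34, None, 20, None, 11, 28, 10]
Insertion path: 39
Result: insert 44 as right child of 39
Final tree (level order): [39, 34, 44, 20, None, None, None, 11, 28, 10]


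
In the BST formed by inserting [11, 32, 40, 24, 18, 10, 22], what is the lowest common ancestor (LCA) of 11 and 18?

Tree insertion order: [11, 32, 40, 24, 18, 10, 22]
Tree (level-order array): [11, 10, 32, None, None, 24, 40, 18, None, None, None, None, 22]
In a BST, the LCA of p=11, q=18 is the first node v on the
root-to-leaf path with p <= v <= q (go left if both < v, right if both > v).
Walk from root:
  at 11: 11 <= 11 <= 18, this is the LCA
LCA = 11


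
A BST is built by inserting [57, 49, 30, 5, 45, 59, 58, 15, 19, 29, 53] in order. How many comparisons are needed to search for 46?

Search path for 46: 57 -> 49 -> 30 -> 45
Found: False
Comparisons: 4


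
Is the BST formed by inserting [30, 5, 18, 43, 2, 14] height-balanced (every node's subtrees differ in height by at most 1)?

Tree (level-order array): [30, 5, 43, 2, 18, None, None, None, None, 14]
Definition: a tree is height-balanced if, at every node, |h(left) - h(right)| <= 1 (empty subtree has height -1).
Bottom-up per-node check:
  node 2: h_left=-1, h_right=-1, diff=0 [OK], height=0
  node 14: h_left=-1, h_right=-1, diff=0 [OK], height=0
  node 18: h_left=0, h_right=-1, diff=1 [OK], height=1
  node 5: h_left=0, h_right=1, diff=1 [OK], height=2
  node 43: h_left=-1, h_right=-1, diff=0 [OK], height=0
  node 30: h_left=2, h_right=0, diff=2 [FAIL (|2-0|=2 > 1)], height=3
Node 30 violates the condition: |2 - 0| = 2 > 1.
Result: Not balanced


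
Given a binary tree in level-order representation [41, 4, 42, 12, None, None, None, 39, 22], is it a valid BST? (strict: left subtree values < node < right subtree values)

Level-order array: [41, 4, 42, 12, None, None, None, 39, 22]
Validate using subtree bounds (lo, hi): at each node, require lo < value < hi,
then recurse left with hi=value and right with lo=value.
Preorder trace (stopping at first violation):
  at node 41 with bounds (-inf, +inf): OK
  at node 4 with bounds (-inf, 41): OK
  at node 12 with bounds (-inf, 4): VIOLATION
Node 12 violates its bound: not (-inf < 12 < 4).
Result: Not a valid BST


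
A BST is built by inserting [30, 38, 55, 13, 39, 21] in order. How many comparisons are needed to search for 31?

Search path for 31: 30 -> 38
Found: False
Comparisons: 2


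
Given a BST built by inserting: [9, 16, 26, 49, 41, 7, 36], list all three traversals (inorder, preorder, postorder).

Tree insertion order: [9, 16, 26, 49, 41, 7, 36]
Tree (level-order array): [9, 7, 16, None, None, None, 26, None, 49, 41, None, 36]
Inorder (L, root, R): [7, 9, 16, 26, 36, 41, 49]
Preorder (root, L, R): [9, 7, 16, 26, 49, 41, 36]
Postorder (L, R, root): [7, 36, 41, 49, 26, 16, 9]


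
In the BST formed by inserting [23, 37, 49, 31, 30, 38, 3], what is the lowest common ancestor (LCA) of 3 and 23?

Tree insertion order: [23, 37, 49, 31, 30, 38, 3]
Tree (level-order array): [23, 3, 37, None, None, 31, 49, 30, None, 38]
In a BST, the LCA of p=3, q=23 is the first node v on the
root-to-leaf path with p <= v <= q (go left if both < v, right if both > v).
Walk from root:
  at 23: 3 <= 23 <= 23, this is the LCA
LCA = 23


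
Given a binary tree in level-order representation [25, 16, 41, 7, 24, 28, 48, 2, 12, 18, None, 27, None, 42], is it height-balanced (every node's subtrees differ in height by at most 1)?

Tree (level-order array): [25, 16, 41, 7, 24, 28, 48, 2, 12, 18, None, 27, None, 42]
Definition: a tree is height-balanced if, at every node, |h(left) - h(right)| <= 1 (empty subtree has height -1).
Bottom-up per-node check:
  node 2: h_left=-1, h_right=-1, diff=0 [OK], height=0
  node 12: h_left=-1, h_right=-1, diff=0 [OK], height=0
  node 7: h_left=0, h_right=0, diff=0 [OK], height=1
  node 18: h_left=-1, h_right=-1, diff=0 [OK], height=0
  node 24: h_left=0, h_right=-1, diff=1 [OK], height=1
  node 16: h_left=1, h_right=1, diff=0 [OK], height=2
  node 27: h_left=-1, h_right=-1, diff=0 [OK], height=0
  node 28: h_left=0, h_right=-1, diff=1 [OK], height=1
  node 42: h_left=-1, h_right=-1, diff=0 [OK], height=0
  node 48: h_left=0, h_right=-1, diff=1 [OK], height=1
  node 41: h_left=1, h_right=1, diff=0 [OK], height=2
  node 25: h_left=2, h_right=2, diff=0 [OK], height=3
All nodes satisfy the balance condition.
Result: Balanced


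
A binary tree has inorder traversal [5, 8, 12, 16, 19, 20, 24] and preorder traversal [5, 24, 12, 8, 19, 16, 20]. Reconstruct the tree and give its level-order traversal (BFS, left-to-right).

Inorder:  [5, 8, 12, 16, 19, 20, 24]
Preorder: [5, 24, 12, 8, 19, 16, 20]
Algorithm: preorder visits root first, so consume preorder in order;
for each root, split the current inorder slice at that value into
left-subtree inorder and right-subtree inorder, then recurse.
Recursive splits:
  root=5; inorder splits into left=[], right=[8, 12, 16, 19, 20, 24]
  root=24; inorder splits into left=[8, 12, 16, 19, 20], right=[]
  root=12; inorder splits into left=[8], right=[16, 19, 20]
  root=8; inorder splits into left=[], right=[]
  root=19; inorder splits into left=[16], right=[20]
  root=16; inorder splits into left=[], right=[]
  root=20; inorder splits into left=[], right=[]
Reconstructed level-order: [5, 24, 12, 8, 19, 16, 20]


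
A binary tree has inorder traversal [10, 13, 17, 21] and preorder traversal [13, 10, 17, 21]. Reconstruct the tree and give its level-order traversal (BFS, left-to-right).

Inorder:  [10, 13, 17, 21]
Preorder: [13, 10, 17, 21]
Algorithm: preorder visits root first, so consume preorder in order;
for each root, split the current inorder slice at that value into
left-subtree inorder and right-subtree inorder, then recurse.
Recursive splits:
  root=13; inorder splits into left=[10], right=[17, 21]
  root=10; inorder splits into left=[], right=[]
  root=17; inorder splits into left=[], right=[21]
  root=21; inorder splits into left=[], right=[]
Reconstructed level-order: [13, 10, 17, 21]


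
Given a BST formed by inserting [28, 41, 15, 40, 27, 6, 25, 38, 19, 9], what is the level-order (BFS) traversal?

Tree insertion order: [28, 41, 15, 40, 27, 6, 25, 38, 19, 9]
Tree (level-order array): [28, 15, 41, 6, 27, 40, None, None, 9, 25, None, 38, None, None, None, 19]
BFS from the root, enqueuing left then right child of each popped node:
  queue [28] -> pop 28, enqueue [15, 41], visited so far: [28]
  queue [15, 41] -> pop 15, enqueue [6, 27], visited so far: [28, 15]
  queue [41, 6, 27] -> pop 41, enqueue [40], visited so far: [28, 15, 41]
  queue [6, 27, 40] -> pop 6, enqueue [9], visited so far: [28, 15, 41, 6]
  queue [27, 40, 9] -> pop 27, enqueue [25], visited so far: [28, 15, 41, 6, 27]
  queue [40, 9, 25] -> pop 40, enqueue [38], visited so far: [28, 15, 41, 6, 27, 40]
  queue [9, 25, 38] -> pop 9, enqueue [none], visited so far: [28, 15, 41, 6, 27, 40, 9]
  queue [25, 38] -> pop 25, enqueue [19], visited so far: [28, 15, 41, 6, 27, 40, 9, 25]
  queue [38, 19] -> pop 38, enqueue [none], visited so far: [28, 15, 41, 6, 27, 40, 9, 25, 38]
  queue [19] -> pop 19, enqueue [none], visited so far: [28, 15, 41, 6, 27, 40, 9, 25, 38, 19]
Result: [28, 15, 41, 6, 27, 40, 9, 25, 38, 19]


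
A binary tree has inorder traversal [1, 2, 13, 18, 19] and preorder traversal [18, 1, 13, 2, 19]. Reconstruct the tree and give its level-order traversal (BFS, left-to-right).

Inorder:  [1, 2, 13, 18, 19]
Preorder: [18, 1, 13, 2, 19]
Algorithm: preorder visits root first, so consume preorder in order;
for each root, split the current inorder slice at that value into
left-subtree inorder and right-subtree inorder, then recurse.
Recursive splits:
  root=18; inorder splits into left=[1, 2, 13], right=[19]
  root=1; inorder splits into left=[], right=[2, 13]
  root=13; inorder splits into left=[2], right=[]
  root=2; inorder splits into left=[], right=[]
  root=19; inorder splits into left=[], right=[]
Reconstructed level-order: [18, 1, 19, 13, 2]


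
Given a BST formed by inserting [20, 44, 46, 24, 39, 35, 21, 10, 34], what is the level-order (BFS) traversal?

Tree insertion order: [20, 44, 46, 24, 39, 35, 21, 10, 34]
Tree (level-order array): [20, 10, 44, None, None, 24, 46, 21, 39, None, None, None, None, 35, None, 34]
BFS from the root, enqueuing left then right child of each popped node:
  queue [20] -> pop 20, enqueue [10, 44], visited so far: [20]
  queue [10, 44] -> pop 10, enqueue [none], visited so far: [20, 10]
  queue [44] -> pop 44, enqueue [24, 46], visited so far: [20, 10, 44]
  queue [24, 46] -> pop 24, enqueue [21, 39], visited so far: [20, 10, 44, 24]
  queue [46, 21, 39] -> pop 46, enqueue [none], visited so far: [20, 10, 44, 24, 46]
  queue [21, 39] -> pop 21, enqueue [none], visited so far: [20, 10, 44, 24, 46, 21]
  queue [39] -> pop 39, enqueue [35], visited so far: [20, 10, 44, 24, 46, 21, 39]
  queue [35] -> pop 35, enqueue [34], visited so far: [20, 10, 44, 24, 46, 21, 39, 35]
  queue [34] -> pop 34, enqueue [none], visited so far: [20, 10, 44, 24, 46, 21, 39, 35, 34]
Result: [20, 10, 44, 24, 46, 21, 39, 35, 34]
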